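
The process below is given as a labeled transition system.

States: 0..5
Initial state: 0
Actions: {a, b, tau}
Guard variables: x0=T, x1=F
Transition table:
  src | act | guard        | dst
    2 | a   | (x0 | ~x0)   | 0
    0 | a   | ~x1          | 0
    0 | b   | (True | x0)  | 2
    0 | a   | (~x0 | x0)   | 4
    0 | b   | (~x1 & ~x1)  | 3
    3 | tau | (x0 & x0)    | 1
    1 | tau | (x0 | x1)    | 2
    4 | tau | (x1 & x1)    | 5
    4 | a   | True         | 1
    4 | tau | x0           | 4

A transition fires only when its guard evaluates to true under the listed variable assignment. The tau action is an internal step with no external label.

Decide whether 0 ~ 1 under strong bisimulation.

Answer: NOT BISIMILAR

Trace:
Compute ~ classes (split until stable):
  π0 = {{0,1,2,3,4,5}}
  π1 = {{0},{1,3},{2},{4},{5}}
  π2 = {{0},{1},{2},{3},{4},{5}}
stable after 3 split(s): 6 block(s)
class of 0: {0}; class of 1: {1}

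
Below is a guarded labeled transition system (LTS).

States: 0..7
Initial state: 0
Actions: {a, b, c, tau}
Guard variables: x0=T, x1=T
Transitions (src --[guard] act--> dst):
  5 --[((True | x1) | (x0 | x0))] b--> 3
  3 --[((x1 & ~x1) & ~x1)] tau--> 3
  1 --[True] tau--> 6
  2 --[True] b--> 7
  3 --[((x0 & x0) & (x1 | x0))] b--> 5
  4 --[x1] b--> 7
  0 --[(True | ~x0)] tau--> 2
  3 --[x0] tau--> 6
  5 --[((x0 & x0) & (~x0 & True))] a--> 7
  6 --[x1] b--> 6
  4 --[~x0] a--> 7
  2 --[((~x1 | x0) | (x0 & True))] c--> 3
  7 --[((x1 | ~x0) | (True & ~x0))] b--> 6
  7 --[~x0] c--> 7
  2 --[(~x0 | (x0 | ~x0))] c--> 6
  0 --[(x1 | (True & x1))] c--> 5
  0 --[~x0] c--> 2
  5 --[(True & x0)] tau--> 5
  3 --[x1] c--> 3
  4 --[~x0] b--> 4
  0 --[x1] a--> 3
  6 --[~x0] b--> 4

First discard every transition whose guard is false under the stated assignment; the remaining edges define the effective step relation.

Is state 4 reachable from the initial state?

15 transition(s) survive guard evaluation.
depth 0: {0}
depth 1: {2,3,5}  now seen {0,2,3,5}
depth 2: {6,7}  now seen {0,2,3,5,6,7}
R = {0,2,3,5,6,7}

Answer: UNREACHABLE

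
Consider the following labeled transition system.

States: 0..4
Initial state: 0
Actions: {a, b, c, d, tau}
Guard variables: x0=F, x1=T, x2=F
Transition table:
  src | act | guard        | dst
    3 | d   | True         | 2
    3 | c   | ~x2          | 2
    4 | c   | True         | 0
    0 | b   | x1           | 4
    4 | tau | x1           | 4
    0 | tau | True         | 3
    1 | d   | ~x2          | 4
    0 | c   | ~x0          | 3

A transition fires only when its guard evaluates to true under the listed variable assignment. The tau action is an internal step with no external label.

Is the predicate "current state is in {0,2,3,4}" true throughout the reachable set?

Answer: INVARIANT HOLDS

Analysis:
Safe = {0,2,3,4}
R = {0,2,3,4}
  0: ✓
  2: ✓
  3: ✓
  4: ✓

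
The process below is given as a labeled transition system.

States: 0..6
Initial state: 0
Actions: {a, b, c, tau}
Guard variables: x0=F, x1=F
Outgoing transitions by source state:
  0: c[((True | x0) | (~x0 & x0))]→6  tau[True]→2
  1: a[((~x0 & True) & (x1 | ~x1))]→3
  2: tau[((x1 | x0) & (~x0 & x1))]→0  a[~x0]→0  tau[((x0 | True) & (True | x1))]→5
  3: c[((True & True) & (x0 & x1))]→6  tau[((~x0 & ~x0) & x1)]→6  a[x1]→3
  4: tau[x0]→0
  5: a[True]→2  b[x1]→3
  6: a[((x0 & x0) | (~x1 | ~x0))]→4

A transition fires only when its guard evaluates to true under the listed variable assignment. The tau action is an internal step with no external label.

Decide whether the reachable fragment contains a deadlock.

Reachable = {0,2,4,5,6}
  0: c→6  tau→2  [2 out]
  2: a→0  tau→5  [2 out]
  4: ∅  [deadlock]
  5: a→2  [1 out]
  6: a→4  [1 out]
trace reaching 4: c·a

Answer: DEADLOCK at state 4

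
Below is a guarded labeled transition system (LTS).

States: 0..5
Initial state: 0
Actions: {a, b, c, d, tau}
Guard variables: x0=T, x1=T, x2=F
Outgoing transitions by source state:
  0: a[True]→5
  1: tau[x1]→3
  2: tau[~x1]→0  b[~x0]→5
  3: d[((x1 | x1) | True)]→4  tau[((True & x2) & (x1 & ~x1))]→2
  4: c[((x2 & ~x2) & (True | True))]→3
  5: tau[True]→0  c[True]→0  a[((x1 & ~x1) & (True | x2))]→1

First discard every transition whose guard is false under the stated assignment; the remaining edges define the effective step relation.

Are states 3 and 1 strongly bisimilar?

Compute ~ classes (split until stable):
  P[0] = {{0,1,2,3,4,5}}
  P[1] = {{0},{1},{2,4},{3},{5}}
5 equivalence class(es) (converged in 2)
[3]={3}  [1]={1}

Answer: NOT BISIMILAR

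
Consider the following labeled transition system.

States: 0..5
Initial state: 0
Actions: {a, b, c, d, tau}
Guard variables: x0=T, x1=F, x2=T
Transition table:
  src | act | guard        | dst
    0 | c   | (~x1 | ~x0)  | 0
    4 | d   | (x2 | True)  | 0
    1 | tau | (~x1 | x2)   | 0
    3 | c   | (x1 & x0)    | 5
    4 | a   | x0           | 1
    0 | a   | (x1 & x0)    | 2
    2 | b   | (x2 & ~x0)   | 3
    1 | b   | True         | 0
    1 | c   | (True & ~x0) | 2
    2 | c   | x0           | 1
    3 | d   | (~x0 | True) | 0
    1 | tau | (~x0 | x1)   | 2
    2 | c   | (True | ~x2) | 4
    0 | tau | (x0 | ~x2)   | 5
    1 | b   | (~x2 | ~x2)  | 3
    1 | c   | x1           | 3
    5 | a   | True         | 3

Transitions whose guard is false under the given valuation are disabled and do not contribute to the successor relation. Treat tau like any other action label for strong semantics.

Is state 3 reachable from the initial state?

Answer: REACHABLE

Working:
Guard filter leaves 10 enabled edge(s).
L0 = {0}
L1 = {5}  now seen {0,5}
L2 = {3}  now seen {0,3,5}
R = {0,3,5}
Path to 3: tau·a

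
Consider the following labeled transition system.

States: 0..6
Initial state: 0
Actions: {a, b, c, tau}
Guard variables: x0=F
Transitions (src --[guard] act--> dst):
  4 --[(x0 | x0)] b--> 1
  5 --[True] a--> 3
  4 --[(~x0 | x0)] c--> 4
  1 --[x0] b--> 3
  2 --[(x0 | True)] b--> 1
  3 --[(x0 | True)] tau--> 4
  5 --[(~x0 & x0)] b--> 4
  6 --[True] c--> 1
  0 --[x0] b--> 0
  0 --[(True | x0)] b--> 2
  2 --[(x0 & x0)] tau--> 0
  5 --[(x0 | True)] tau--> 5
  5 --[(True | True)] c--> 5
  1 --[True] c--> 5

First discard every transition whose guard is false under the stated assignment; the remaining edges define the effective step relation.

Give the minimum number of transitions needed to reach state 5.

Answer: 3

Working:
Breadth-first toward 5:
  depth 0: {0}
  depth 1: {2}
  depth 2: {1}
  depth 3: {5}
5 enters at depth 3; path b·b·c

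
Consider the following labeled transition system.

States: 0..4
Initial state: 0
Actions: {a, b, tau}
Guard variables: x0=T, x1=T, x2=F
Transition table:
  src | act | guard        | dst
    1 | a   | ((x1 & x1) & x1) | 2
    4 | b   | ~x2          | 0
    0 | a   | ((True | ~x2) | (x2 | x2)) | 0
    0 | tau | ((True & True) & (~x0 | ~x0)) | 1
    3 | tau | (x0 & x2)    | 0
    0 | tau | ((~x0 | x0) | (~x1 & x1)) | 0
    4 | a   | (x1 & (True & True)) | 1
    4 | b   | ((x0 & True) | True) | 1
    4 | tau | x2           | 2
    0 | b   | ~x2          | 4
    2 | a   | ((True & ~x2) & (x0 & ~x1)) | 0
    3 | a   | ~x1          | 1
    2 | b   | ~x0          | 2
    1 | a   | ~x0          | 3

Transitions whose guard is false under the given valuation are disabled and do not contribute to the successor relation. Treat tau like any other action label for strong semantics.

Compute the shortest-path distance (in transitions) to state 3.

Answer: UNREACHABLE

Working:
Layered search for 3:
  L0 = {0}
  L1 = {4}
  L2 = {1}
  L3 = {2}
3 never appears.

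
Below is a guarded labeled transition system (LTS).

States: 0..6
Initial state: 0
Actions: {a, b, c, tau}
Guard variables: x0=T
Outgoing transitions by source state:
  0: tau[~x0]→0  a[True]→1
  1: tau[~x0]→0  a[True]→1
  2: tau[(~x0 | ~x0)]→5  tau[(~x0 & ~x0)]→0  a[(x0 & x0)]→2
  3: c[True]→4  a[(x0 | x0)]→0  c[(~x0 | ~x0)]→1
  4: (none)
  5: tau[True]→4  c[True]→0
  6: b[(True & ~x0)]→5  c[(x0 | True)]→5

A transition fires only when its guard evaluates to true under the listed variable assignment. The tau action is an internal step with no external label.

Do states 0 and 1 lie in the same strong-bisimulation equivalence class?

Answer: BISIMILAR

Analysis:
Refine partition for ~:
  π0 = {{0,1,2,3,4,5,6}}
  π1 = {{0,1,2},{3},{4},{5},{6}}
5 equivalence class(es) (converged in 2)
class of 0: {0,1,2}; class of 1: {0,1,2}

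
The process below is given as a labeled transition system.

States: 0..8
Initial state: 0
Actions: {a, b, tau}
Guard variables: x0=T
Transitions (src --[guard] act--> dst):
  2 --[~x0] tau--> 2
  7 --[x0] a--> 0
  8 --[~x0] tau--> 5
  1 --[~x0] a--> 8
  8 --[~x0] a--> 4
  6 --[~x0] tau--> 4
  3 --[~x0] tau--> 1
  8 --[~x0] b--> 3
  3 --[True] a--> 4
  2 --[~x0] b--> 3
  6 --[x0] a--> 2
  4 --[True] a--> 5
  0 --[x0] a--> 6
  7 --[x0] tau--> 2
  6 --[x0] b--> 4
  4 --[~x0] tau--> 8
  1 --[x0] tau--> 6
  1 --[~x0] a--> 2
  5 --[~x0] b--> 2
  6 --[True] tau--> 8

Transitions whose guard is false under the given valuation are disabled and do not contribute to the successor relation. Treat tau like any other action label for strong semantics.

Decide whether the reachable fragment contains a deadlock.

Answer: DEADLOCK at state 2

Trace:
R = {0,2,4,5,6,8}
  0: a→6  [deg 1]
  2: ∅  [STUCK]
  4: a→5  [deg 1]
  5: ∅  [STUCK]
  6: a→2  b→4  tau→8  [deg 3]
  8: ∅  [STUCK]
trace reaching 2: a·a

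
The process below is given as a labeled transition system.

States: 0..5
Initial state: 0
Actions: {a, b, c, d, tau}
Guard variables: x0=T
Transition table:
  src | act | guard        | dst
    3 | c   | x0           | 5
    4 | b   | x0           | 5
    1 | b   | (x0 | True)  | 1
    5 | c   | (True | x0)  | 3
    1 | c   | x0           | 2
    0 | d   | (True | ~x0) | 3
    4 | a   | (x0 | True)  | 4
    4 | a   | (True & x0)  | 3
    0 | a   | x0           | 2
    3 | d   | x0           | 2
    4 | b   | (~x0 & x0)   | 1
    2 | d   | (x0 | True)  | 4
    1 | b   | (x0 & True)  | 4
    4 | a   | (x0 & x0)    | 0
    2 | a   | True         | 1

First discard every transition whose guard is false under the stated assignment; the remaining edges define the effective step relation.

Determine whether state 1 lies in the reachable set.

Guard filter leaves 14 enabled edge(s).
Layer 0: {0}
Layer 1: {2,3}  now seen {0,2,3}
Layer 2: {1,4,5}  now seen {0,1,2,3,4,5}
Reach set: {0,1,2,3,4,5}
Path to 1: a·a

Answer: REACHABLE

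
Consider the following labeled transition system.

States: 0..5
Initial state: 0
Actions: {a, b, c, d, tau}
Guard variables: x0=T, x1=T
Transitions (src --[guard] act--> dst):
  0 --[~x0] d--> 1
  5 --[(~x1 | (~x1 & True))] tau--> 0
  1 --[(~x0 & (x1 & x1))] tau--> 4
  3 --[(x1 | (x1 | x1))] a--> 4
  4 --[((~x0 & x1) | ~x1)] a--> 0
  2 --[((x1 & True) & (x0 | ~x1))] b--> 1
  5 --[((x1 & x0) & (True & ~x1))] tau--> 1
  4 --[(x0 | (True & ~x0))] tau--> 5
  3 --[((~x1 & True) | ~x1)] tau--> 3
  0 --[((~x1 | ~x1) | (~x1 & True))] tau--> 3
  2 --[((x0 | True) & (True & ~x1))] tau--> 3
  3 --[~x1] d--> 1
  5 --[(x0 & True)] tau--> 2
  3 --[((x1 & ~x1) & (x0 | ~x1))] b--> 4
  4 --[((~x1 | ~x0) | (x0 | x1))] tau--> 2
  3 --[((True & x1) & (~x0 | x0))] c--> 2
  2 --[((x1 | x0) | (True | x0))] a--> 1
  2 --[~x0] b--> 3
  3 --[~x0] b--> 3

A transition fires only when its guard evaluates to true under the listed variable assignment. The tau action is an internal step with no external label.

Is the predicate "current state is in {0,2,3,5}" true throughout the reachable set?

Inv-set: {0,2,3,5}
R = {0}
  0: ok

Answer: INVARIANT HOLDS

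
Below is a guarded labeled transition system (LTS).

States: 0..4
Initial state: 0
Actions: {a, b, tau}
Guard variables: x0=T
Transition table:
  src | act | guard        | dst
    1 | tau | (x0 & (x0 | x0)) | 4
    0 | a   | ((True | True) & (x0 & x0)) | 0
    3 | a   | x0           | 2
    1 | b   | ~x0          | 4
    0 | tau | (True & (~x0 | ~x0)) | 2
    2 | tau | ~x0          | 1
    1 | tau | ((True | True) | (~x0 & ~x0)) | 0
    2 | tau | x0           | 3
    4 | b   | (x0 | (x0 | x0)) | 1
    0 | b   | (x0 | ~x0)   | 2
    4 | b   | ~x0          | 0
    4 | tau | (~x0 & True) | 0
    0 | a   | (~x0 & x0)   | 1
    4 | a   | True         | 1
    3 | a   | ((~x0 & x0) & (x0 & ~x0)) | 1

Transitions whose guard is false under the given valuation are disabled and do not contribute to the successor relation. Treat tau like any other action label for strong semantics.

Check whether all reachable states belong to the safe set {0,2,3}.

Answer: INVARIANT HOLDS

Analysis:
Safe = {0,2,3}
Reachable = {0,2,3}
  0: ok
  2: ok
  3: ok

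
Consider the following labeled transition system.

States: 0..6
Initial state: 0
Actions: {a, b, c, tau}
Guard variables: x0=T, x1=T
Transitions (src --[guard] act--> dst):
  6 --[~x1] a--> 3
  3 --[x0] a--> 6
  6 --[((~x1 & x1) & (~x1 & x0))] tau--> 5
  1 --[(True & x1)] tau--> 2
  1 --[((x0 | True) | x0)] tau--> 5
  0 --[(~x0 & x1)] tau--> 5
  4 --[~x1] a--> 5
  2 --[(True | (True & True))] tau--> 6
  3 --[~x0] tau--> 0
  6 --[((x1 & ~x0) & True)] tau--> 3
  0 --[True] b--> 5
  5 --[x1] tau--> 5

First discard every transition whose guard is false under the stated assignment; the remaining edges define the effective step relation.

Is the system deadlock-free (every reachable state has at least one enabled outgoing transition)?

Answer: DEADLOCK-FREE

Analysis:
Reachable = {0,5}
  0: b→5  [deg 1]
  5: tau→5  [deg 1]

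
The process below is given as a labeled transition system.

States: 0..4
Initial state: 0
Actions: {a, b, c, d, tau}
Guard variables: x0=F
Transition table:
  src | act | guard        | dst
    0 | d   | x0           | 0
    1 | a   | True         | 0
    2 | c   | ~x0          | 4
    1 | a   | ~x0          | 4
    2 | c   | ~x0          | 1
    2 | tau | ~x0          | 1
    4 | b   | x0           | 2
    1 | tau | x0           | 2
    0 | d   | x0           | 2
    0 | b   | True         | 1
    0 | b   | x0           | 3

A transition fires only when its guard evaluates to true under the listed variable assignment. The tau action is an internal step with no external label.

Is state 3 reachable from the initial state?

6 transition(s) survive guard evaluation.
depth 0: {0}
depth 1: {1}  total {0,1}
depth 2: {4}  total {0,1,4}
Reachable = {0,1,4}

Answer: UNREACHABLE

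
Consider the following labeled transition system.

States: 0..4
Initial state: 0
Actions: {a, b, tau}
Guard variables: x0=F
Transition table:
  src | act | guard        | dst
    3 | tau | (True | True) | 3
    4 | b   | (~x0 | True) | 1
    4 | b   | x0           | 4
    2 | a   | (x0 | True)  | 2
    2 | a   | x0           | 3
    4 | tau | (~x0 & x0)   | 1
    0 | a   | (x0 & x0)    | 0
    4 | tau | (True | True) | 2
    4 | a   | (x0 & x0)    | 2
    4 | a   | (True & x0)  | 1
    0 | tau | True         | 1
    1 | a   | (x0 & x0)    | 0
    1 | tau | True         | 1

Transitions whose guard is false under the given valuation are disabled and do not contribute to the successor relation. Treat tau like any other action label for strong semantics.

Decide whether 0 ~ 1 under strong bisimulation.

Answer: BISIMILAR

Working:
Refine partition for ~:
  round 0: {{0,1,2,3,4}}
  round 1: {{0,1,3},{2},{4}}
stable after 2 split(s): 3 block(s)
0∈{0,1,3}, 1∈{0,1,3}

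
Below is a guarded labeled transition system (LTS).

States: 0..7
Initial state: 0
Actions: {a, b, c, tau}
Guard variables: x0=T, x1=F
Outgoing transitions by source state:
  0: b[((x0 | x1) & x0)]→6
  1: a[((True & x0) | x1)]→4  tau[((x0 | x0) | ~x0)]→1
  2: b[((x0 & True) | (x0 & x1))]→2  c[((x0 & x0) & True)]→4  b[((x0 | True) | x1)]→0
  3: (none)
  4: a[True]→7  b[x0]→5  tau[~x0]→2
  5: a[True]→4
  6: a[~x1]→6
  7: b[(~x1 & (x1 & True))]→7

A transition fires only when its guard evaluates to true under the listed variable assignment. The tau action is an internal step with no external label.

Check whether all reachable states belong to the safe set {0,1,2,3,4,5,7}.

Safe = {0,1,2,3,4,5,7}
Reachable = {0,6}
  0: ok
  6: ✗ unsafe
counterexample path to 6: b

Answer: INVARIANT VIOLATED at state 6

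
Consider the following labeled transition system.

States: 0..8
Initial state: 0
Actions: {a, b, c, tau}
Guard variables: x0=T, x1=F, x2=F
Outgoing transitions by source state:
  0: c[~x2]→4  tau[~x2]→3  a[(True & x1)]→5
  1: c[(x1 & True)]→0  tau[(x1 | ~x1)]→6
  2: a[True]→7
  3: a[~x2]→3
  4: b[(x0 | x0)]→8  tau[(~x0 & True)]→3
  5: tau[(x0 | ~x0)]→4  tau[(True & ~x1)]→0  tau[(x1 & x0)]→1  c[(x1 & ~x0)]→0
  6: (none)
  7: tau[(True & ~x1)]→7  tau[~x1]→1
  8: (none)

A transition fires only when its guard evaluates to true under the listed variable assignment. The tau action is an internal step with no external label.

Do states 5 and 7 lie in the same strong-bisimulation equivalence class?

Bisimulation quotient by refinement:
  π0 = {{0,1,2,3,4,5,6,7,8}}
  π1 = {{0},{1,5,7},{2,3},{4},{6,8}}
  π2 = {{0},{1},{2},{3},{4},{5},{6,8},{7}}
8 equivalence class(es) (converged in 3)
5∈{5}, 7∈{7}

Answer: NOT BISIMILAR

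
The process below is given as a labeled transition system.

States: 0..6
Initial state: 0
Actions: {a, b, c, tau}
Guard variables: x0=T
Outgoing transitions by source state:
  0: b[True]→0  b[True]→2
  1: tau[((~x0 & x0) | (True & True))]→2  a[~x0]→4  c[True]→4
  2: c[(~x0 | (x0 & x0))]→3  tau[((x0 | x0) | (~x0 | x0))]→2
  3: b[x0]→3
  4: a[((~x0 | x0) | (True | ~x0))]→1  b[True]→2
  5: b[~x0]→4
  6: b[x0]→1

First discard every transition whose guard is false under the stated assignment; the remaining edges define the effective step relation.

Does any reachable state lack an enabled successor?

Answer: DEADLOCK-FREE

Analysis:
Reach set: {0,2,3}
  0: b→0  b→2  [2 exit(s)]
  2: c→3  tau→2  [2 exit(s)]
  3: b→3  [1 exit(s)]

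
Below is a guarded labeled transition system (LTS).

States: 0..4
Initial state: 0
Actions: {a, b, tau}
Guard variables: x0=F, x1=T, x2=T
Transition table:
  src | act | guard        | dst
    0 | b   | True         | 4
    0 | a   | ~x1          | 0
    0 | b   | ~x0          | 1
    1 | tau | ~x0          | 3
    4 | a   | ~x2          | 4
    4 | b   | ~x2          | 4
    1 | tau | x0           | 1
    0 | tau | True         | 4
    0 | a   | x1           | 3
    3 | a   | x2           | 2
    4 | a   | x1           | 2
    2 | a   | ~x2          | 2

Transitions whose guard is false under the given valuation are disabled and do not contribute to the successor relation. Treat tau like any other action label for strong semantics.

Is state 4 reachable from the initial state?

After dropping false guards: 7 live edges.
L0 = {0}
L1 = {1,3,4}  now seen {0,1,3,4}
L2 = {2}  now seen {0,1,2,3,4}
Reachable = {0,1,2,3,4}
trace reaching 4: b

Answer: REACHABLE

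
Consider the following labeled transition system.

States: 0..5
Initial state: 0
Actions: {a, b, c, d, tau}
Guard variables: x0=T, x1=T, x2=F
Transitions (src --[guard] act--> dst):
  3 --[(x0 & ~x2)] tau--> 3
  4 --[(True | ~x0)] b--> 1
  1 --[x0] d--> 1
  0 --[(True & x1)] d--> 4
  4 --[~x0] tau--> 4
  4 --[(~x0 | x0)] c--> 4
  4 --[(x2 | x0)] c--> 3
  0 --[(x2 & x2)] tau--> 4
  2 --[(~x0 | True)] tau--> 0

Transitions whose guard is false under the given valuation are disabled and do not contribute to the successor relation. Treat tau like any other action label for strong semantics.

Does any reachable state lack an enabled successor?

Reachable = {0,1,3,4}
  0: d→4  [1 out]
  1: d→1  [1 out]
  3: tau→3  [1 out]
  4: b→1  c→3  c→4  [3 out]

Answer: DEADLOCK-FREE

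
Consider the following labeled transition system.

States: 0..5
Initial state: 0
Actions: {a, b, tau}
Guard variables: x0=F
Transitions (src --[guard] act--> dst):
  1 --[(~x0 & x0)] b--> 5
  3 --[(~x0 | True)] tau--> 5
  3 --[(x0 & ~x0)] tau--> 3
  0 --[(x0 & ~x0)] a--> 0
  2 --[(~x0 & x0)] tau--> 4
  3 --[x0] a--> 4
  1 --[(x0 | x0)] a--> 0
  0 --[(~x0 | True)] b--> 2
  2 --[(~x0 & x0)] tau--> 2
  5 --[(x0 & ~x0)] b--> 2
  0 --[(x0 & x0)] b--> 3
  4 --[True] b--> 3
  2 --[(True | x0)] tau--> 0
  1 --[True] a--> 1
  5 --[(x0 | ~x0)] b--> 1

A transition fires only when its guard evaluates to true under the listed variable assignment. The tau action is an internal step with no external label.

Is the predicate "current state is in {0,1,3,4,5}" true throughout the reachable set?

Safe = {0,1,3,4,5}
R = {0,2}
  0: safe
  2: VIOLATES
counterexample path to 2: b

Answer: INVARIANT VIOLATED at state 2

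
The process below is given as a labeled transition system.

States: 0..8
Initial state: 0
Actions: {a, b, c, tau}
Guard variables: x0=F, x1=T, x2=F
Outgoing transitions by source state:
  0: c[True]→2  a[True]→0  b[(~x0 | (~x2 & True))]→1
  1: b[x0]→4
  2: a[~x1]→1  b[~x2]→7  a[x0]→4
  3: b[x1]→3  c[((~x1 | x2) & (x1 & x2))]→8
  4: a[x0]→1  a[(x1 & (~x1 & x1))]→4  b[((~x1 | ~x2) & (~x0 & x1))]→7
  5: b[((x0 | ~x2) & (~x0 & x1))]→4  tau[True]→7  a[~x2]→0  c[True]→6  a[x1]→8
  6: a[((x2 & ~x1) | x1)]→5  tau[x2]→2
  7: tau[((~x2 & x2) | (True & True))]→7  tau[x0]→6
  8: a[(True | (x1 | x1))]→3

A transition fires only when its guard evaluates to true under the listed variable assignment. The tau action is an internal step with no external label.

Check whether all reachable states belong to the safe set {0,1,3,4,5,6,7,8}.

Answer: INVARIANT VIOLATED at state 2

Working:
Inv-set: {0,1,3,4,5,6,7,8}
Reachable = {0,1,2,7}
  0: ok
  1: ok
  2: ✗ unsafe
  7: ok
witness against invariant: c → 2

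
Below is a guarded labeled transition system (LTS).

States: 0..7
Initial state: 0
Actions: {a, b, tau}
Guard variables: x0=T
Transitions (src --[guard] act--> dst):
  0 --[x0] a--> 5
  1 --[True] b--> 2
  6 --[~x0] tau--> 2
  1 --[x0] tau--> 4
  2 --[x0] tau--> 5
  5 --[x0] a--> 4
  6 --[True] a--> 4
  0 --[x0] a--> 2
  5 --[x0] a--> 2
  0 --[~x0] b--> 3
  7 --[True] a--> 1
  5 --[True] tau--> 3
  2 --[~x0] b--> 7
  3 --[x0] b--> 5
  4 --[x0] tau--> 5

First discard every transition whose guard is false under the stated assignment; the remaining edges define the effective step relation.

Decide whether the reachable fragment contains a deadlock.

Answer: DEADLOCK-FREE

Trace:
R = {0,2,3,4,5}
  0: a→2  a→5  [2 exit(s)]
  2: tau→5  [1 exit(s)]
  3: b→5  [1 exit(s)]
  4: tau→5  [1 exit(s)]
  5: a→2  a→4  tau→3  [3 exit(s)]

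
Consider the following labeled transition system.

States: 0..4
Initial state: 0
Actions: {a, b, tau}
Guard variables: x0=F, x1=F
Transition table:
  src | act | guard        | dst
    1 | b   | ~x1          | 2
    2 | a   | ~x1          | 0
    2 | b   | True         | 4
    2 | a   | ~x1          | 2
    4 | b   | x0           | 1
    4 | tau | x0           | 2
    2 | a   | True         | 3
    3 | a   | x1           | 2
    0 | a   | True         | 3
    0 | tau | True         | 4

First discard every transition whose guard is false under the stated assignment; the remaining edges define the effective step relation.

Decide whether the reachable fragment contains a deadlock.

Reachable = {0,3,4}
  0: a→3  tau→4  [2 exit(s)]
  3: ∅  [STUCK]
  4: ∅  [STUCK]
trace reaching 3: a

Answer: DEADLOCK at state 3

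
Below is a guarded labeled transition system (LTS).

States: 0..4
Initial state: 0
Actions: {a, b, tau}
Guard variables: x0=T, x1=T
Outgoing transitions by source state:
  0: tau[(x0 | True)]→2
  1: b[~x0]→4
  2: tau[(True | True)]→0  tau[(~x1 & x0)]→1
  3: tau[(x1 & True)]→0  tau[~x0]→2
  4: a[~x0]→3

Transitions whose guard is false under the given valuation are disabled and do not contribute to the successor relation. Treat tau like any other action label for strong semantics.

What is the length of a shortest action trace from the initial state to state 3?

Layered search for 3:
  Layer 0: {0}
  Layer 1: {2}
3 never appears.

Answer: UNREACHABLE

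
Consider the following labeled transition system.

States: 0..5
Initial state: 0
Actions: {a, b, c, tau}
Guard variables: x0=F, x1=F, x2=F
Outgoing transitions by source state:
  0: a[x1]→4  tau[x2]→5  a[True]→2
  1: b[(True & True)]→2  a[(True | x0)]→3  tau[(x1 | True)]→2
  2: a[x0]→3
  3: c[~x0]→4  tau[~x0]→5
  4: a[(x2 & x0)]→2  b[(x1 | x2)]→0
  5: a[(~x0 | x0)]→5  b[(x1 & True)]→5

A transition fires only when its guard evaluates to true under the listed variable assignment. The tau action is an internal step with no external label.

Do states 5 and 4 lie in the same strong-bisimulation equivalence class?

Bisimulation quotient by refinement:
  P[0] = {{0,1,2,3,4,5}}
  P[1] = {{0,5},{1},{2,4},{3}}
  P[2] = {{0},{1},{2,4},{3},{5}}
5 equivalence class(es) (converged in 3)
class of 5: {5}; class of 4: {2,4}

Answer: NOT BISIMILAR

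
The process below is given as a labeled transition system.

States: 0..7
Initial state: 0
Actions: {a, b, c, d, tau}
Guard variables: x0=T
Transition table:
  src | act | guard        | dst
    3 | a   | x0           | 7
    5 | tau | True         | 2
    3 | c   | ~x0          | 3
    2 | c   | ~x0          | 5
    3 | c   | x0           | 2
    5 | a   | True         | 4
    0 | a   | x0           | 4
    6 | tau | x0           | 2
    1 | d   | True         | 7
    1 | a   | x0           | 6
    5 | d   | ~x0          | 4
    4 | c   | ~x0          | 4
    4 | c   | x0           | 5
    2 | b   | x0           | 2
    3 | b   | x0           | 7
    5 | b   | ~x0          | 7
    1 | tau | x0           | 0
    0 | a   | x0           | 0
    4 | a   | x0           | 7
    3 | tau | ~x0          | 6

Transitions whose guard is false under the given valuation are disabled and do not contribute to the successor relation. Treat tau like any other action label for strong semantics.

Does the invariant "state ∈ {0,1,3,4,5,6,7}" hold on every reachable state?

Safe = {0,1,3,4,5,6,7}
Reachable = {0,2,4,5,7}
  0: ok
  2: outside
  4: ok
  5: ok
  7: ok
counterexample path to 2: a·c·tau

Answer: INVARIANT VIOLATED at state 2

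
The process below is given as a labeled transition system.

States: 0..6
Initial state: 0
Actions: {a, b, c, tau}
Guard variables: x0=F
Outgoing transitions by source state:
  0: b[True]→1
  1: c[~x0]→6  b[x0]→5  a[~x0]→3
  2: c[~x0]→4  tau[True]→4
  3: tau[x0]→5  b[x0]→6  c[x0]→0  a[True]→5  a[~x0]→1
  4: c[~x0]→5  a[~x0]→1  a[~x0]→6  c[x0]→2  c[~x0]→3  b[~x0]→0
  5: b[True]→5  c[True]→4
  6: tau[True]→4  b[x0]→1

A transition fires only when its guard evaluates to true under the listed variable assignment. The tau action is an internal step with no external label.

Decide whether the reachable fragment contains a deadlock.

Answer: DEADLOCK-FREE

Working:
Reachable = {0,1,3,4,5,6}
  0: b→1  [1 exit(s)]
  1: a→3  c→6  [2 exit(s)]
  3: a→1  a→5  [2 exit(s)]
  4: a→1  a→6  b→0  c→3  c→5  [5 exit(s)]
  5: b→5  c→4  [2 exit(s)]
  6: tau→4  [1 exit(s)]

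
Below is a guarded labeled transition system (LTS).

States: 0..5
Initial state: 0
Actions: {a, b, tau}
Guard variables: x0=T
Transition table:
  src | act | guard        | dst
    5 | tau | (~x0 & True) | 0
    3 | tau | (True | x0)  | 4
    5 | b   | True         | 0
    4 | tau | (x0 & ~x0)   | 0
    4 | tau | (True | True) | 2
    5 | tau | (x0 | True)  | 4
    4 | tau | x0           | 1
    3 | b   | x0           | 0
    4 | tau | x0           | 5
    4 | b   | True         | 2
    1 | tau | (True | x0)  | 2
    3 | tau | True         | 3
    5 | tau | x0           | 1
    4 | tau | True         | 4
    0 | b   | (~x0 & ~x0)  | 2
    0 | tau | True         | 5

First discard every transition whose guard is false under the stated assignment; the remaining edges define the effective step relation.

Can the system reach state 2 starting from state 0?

Guard filter leaves 13 enabled edge(s).
Layer 0: {0}
Layer 1: {5}  cumulative {0,5}
Layer 2: {1,4}  cumulative {0,1,4,5}
Layer 3: {2}  cumulative {0,1,2,4,5}
R = {0,1,2,4,5}
Path to 2: tau·tau·tau

Answer: REACHABLE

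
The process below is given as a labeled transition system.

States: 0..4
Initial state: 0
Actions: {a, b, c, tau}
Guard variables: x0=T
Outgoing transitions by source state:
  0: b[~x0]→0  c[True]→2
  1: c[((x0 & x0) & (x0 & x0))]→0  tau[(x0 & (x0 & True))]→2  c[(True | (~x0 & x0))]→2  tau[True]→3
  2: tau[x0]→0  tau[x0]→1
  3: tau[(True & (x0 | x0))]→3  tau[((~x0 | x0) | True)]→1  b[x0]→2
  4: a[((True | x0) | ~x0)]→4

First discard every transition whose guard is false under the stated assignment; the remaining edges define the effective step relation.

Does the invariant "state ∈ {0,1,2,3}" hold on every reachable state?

Allowed set {0,1,2,3}
Reach set: {0,1,2,3}
  0: ok
  1: ok
  2: ok
  3: ok

Answer: INVARIANT HOLDS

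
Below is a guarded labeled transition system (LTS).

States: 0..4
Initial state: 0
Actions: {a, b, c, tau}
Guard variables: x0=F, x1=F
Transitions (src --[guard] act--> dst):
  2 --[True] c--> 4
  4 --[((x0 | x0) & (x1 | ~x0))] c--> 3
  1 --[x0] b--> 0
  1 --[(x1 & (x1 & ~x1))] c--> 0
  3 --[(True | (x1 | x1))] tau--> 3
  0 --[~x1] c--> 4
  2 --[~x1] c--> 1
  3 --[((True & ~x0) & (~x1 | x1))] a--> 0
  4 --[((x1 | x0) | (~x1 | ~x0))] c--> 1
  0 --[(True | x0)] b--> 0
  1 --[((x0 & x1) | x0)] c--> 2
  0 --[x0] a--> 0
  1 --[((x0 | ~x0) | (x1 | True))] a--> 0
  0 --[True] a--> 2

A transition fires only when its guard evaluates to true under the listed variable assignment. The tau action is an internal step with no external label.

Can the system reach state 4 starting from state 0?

Answer: REACHABLE

Trace:
Guard filter leaves 9 enabled edge(s).
Layer 0: {0}
Layer 1: {2,4}  total {0,2,4}
Layer 2: {1}  total {0,1,2,4}
R = {0,1,2,4}
witness 4: c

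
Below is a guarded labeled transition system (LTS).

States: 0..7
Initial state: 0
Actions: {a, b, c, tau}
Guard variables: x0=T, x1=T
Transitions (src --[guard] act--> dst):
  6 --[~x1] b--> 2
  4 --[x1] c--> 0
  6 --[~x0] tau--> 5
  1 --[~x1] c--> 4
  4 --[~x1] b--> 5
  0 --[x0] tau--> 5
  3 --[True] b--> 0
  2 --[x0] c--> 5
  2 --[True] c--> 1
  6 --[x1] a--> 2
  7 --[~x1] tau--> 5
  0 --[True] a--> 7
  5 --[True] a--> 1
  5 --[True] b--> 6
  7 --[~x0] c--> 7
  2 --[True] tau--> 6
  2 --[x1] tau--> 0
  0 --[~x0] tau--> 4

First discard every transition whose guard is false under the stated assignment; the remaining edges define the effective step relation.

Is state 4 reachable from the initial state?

Answer: UNREACHABLE

Working:
11 transition(s) survive guard evaluation.
depth 0: {0}
depth 1: {5,7}  now seen {0,5,7}
depth 2: {1,6}  now seen {0,1,5,6,7}
depth 3: {2}  now seen {0,1,2,5,6,7}
R = {0,1,2,5,6,7}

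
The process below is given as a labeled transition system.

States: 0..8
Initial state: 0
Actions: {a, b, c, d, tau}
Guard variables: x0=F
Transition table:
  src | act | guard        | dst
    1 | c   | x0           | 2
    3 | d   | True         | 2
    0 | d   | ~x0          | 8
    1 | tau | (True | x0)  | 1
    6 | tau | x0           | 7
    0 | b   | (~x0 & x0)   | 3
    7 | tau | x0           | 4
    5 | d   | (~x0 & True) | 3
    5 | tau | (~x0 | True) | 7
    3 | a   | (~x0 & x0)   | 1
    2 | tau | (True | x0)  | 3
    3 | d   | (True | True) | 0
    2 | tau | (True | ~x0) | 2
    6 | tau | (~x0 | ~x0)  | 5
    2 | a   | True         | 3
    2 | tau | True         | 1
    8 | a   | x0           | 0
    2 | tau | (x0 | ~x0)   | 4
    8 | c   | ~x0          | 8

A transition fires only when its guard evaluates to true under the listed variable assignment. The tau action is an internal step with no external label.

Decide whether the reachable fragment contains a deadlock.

R = {0,8}
  0: d→8  [1 exit(s)]
  8: c→8  [1 exit(s)]

Answer: DEADLOCK-FREE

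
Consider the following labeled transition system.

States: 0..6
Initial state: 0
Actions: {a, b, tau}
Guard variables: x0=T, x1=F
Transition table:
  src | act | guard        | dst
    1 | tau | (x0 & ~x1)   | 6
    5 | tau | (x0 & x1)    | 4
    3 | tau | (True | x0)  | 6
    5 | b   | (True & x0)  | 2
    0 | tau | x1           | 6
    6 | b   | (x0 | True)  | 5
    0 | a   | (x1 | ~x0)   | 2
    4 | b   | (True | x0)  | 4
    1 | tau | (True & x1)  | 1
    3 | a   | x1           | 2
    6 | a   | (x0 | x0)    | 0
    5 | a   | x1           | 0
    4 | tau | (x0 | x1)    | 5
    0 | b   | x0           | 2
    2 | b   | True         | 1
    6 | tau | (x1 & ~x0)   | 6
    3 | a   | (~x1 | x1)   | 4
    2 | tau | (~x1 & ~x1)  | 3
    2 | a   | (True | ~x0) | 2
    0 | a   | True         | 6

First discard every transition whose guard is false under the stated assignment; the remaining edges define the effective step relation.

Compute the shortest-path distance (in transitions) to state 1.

Layered search for 1:
  Layer 0: {0}
  Layer 1: {2,6}
  Layer 2: {1,3,5}
1 enters at depth 2; path b·b

Answer: 2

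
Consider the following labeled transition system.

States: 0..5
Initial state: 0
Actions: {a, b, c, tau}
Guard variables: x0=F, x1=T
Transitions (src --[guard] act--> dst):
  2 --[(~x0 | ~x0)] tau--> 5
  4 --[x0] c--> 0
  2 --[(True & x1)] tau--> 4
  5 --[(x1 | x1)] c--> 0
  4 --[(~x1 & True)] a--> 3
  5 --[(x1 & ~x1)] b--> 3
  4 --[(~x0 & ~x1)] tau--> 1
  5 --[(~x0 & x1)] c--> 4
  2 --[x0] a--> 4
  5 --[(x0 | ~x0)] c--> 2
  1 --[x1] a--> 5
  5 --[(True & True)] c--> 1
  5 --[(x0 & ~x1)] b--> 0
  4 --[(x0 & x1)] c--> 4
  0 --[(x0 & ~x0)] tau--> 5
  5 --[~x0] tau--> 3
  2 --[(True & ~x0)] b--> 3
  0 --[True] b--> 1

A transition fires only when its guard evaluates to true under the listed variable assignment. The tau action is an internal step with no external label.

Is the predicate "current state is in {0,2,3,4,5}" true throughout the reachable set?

Answer: INVARIANT VIOLATED at state 1

Trace:
Safe = {0,2,3,4,5}
Reachable = {0,1,2,3,4,5}
  0: ok
  1: ✗ unsafe
  2: ok
  3: ok
  4: ok
  5: ok
witness against invariant: b → 1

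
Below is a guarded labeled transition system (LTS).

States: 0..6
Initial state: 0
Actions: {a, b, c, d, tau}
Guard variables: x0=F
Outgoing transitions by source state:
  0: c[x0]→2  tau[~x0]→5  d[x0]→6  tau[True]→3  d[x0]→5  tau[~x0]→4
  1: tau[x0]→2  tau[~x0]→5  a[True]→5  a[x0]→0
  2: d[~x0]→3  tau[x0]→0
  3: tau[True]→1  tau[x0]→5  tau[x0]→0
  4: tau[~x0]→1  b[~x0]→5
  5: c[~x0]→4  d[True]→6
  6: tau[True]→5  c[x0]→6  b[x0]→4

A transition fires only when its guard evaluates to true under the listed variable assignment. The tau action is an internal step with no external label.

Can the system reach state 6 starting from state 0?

Answer: REACHABLE

Working:
12 transition(s) survive guard evaluation.
depth 0: {0}
depth 1: {3,4,5}  now seen {0,3,4,5}
depth 2: {1,6}  now seen {0,1,3,4,5,6}
R = {0,1,3,4,5,6}
Path to 6: tau·d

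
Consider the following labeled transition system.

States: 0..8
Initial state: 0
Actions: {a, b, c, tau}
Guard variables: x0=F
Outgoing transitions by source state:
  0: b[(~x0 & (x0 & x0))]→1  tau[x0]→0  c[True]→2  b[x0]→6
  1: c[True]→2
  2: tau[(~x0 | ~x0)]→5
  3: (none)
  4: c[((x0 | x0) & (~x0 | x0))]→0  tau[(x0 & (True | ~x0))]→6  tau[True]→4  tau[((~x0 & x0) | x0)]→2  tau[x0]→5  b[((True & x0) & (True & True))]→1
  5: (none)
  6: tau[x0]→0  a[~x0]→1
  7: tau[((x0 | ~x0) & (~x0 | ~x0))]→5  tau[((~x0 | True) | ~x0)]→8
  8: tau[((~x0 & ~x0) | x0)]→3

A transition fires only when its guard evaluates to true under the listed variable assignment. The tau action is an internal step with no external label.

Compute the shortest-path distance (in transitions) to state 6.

Layered search for 6:
  Layer 0: {0}
  Layer 1: {2}
  Layer 2: {5}
6 never appears.

Answer: UNREACHABLE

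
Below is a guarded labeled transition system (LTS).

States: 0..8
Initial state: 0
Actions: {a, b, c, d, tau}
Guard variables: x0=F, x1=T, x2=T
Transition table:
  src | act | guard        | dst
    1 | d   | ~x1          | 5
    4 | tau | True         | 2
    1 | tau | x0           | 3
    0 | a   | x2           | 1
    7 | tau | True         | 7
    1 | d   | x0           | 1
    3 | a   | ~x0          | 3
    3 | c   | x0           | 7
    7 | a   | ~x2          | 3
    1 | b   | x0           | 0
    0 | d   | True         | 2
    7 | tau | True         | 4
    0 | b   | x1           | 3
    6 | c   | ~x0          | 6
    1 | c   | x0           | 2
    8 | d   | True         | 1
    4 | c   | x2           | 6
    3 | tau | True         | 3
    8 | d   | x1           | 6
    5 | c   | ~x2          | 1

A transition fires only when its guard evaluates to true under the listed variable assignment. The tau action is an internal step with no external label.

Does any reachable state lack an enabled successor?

Answer: DEADLOCK at state 1

Trace:
Reach set: {0,1,2,3}
  0: a→1  b→3  d→2  [3 exit(s)]
  1: ∅  [deadlock]
  2: ∅  [deadlock]
  3: a→3  tau→3  [2 exit(s)]
trace reaching 1: a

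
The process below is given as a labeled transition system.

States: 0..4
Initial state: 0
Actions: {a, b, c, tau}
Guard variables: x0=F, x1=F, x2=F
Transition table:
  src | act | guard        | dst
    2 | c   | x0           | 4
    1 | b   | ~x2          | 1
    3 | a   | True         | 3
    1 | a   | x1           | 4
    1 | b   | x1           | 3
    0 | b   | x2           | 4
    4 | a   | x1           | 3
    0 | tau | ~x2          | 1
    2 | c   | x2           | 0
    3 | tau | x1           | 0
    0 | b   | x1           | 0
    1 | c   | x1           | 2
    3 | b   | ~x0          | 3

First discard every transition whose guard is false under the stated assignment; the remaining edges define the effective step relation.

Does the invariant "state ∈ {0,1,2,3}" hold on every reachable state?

Answer: INVARIANT HOLDS

Trace:
Allowed set {0,1,2,3}
Reach set: {0,1}
  0: safe
  1: safe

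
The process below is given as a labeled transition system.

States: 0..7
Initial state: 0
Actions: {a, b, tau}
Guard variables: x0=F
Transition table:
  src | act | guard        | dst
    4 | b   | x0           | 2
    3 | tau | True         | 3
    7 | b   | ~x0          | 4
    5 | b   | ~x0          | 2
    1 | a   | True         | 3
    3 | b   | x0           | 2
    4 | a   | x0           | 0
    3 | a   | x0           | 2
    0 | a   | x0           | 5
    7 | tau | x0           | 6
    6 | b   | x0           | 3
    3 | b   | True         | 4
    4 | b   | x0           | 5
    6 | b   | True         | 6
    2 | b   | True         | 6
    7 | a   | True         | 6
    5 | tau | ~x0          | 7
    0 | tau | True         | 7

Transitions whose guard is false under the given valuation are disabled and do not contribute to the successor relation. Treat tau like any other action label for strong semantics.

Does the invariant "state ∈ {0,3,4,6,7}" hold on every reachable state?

Answer: INVARIANT HOLDS

Working:
Safe = {0,3,4,6,7}
Reachable = {0,4,6,7}
  0: safe
  4: safe
  6: safe
  7: safe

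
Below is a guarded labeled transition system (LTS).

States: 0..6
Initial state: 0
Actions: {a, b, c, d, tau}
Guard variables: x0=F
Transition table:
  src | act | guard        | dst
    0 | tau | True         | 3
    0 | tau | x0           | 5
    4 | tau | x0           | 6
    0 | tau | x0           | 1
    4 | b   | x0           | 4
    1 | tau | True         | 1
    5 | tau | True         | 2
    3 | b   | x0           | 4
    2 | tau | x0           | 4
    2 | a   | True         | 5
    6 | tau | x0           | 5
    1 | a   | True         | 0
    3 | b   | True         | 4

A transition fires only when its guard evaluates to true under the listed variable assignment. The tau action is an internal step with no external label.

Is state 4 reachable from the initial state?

Answer: REACHABLE

Analysis:
Guard filter leaves 6 enabled edge(s).
Layer 0: {0}
Layer 1: {3}  now seen {0,3}
Layer 2: {4}  now seen {0,3,4}
Reachable = {0,3,4}
trace reaching 4: tau·b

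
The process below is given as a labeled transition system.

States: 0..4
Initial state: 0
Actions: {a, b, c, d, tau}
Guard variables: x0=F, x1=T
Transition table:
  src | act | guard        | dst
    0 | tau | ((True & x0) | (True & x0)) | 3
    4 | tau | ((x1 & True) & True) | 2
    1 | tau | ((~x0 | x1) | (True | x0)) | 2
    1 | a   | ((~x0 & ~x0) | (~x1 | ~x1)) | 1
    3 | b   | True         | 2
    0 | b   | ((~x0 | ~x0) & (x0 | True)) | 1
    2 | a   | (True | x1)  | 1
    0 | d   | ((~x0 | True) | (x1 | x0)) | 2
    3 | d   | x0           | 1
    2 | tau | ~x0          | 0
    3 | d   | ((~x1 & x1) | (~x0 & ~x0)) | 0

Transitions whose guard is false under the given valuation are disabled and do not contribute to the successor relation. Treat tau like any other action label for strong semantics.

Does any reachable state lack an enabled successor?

Answer: DEADLOCK-FREE

Trace:
Reach set: {0,1,2}
  0: b→1  d→2  [2 out]
  1: a→1  tau→2  [2 out]
  2: a→1  tau→0  [2 out]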